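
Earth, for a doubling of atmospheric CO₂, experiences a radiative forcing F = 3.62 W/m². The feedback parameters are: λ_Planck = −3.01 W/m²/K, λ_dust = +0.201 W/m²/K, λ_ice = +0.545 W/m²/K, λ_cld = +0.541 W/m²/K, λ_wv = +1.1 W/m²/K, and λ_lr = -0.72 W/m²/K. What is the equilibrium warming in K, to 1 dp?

Net feedback parameter λ = (−3.01) + (+0.201) + (+0.545) + (+0.541) + (+1.1) + (-0.72) = -1.343 W/m²/K.
ΔT = −F/λ = −3.62/(-1.343) = 2.7 K.

2.7 K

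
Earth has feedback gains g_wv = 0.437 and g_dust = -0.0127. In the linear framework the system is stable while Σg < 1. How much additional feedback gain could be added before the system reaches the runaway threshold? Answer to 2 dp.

Current total gain = 0.437 − 0.0127 = 0.4243.
Margin to runaway = 1 − 0.4243 = 0.58.

0.58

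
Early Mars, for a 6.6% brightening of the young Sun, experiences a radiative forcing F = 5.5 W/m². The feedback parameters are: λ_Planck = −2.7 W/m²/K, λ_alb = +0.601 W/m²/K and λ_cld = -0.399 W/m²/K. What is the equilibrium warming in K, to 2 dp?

2.20 K

Net feedback parameter λ = (−2.7) + (+0.601) + (-0.399) = -2.498 W/m²/K.
ΔT = −F/λ = −5.5/(-2.498) = 2.20 K.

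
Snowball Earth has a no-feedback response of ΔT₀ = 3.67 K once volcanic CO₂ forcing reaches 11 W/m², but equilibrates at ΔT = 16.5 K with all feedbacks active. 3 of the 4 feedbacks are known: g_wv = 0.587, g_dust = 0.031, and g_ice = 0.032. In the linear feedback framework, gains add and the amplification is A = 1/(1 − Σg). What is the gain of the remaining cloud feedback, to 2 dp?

Amplification A = ΔT/ΔT₀ = 16.5/3.67 = 4.496.
Total gain g = 1 − 1/A = 1 − 1/4.496 = 0.7776.
Known gains sum to 0.587 + 0.031 + 0.032 = 0.65.
g_cld = 0.7776 − 0.65 = 0.13.

0.13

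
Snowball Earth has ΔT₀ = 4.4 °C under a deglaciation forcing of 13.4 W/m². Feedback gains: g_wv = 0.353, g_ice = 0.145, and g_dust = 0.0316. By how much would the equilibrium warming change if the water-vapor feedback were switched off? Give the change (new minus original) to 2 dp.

Original: g = 0.5296, ΔT = 4.4/(1−0.5296) = 9.3537 °C.
Without water-vapor: g' = 0.1766, ΔT' = 4.4/(1−0.1766) = 5.3437 °C.
Change = 5.3437 − 9.3537 = -4.01 °C.

-4.01 °C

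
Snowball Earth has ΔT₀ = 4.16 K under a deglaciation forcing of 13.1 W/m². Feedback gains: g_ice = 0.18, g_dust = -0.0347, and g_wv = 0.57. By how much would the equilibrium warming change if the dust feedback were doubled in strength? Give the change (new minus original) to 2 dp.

Original: g = 0.7153, ΔT = 4.16/(1−0.7153) = 14.6119 K.
With doubled dust: g' = 0.6806, ΔT' = 4.16/(1−0.6806) = 13.0244 K.
Change = 13.0244 − 14.6119 = -1.59 K.

-1.59 K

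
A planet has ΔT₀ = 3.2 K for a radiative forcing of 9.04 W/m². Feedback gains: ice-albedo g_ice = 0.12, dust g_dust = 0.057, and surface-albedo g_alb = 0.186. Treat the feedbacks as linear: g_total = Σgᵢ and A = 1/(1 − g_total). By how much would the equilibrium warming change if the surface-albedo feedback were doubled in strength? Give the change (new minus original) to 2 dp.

Original: g = 0.363, ΔT = 3.2/(1−0.363) = 5.0235 K.
With doubled surface-albedo: g' = 0.549, ΔT' = 3.2/(1−0.549) = 7.0953 K.
Change = 7.0953 − 5.0235 = 2.07 K.

2.07 K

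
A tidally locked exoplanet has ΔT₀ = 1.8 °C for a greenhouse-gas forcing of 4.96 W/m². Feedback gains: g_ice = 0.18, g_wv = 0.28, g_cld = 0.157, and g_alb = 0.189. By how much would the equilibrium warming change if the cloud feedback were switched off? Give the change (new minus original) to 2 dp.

-4.15 °C

Original: g = 0.806, ΔT = 1.8/(1−0.806) = 9.2784 °C.
Without cloud: g' = 0.649, ΔT' = 1.8/(1−0.649) = 5.1282 °C.
Change = 5.1282 − 9.2784 = -4.15 °C.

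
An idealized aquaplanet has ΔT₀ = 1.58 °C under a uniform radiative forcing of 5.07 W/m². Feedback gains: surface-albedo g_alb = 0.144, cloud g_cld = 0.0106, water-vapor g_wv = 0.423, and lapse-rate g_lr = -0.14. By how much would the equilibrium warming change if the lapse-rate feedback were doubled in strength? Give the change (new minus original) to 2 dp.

-0.56 °C

Original: g = 0.4376, ΔT = 1.58/(1−0.4376) = 2.8094 °C.
With doubled lapse-rate: g' = 0.2976, ΔT' = 1.58/(1−0.2976) = 2.2494 °C.
Change = 2.2494 − 2.8094 = -0.56 °C.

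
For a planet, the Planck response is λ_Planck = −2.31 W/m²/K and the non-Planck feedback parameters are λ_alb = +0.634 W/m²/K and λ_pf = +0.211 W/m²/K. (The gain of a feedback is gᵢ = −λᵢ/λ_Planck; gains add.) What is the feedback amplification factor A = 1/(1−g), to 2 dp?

Convert to gains: g_alb = 0.634/2.31 = 0.2745; g_pf = 0.211/2.31 = 0.09134.
Total gain g = 0.36584.
A = 1/(1 − 0.36584) = 1.58.

1.58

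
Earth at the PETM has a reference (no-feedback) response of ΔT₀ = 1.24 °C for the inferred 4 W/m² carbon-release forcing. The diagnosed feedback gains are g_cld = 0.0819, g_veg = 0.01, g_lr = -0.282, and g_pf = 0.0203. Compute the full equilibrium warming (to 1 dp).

1.1 °C

Total gain g = 0.0819 + 0.01 − 0.282 + 0.0203 = -0.1698.
Amplification A = 1/(1 + 0.1698) = 0.8548.
ΔT = 1.24 × 0.8548 = 1.1 °C.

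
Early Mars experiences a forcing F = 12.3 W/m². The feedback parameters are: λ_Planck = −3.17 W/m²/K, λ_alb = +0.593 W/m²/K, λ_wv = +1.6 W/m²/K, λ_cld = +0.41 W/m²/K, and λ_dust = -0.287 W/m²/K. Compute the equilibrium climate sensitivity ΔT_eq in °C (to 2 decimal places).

14.40 °C

Net feedback parameter λ = (−3.17) + (+0.593) + (+1.6) + (+0.41) + (-0.287) = -0.854 W/m²/K.
ΔT = −F/λ = −12.3/(-0.854) = 14.40 °C.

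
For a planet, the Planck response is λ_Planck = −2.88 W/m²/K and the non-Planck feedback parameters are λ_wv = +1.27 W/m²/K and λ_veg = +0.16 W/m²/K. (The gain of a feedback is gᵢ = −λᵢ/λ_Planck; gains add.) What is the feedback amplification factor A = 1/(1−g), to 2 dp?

Convert to gains: g_wv = 1.27/2.88 = 0.441; g_veg = 0.16/2.88 = 0.05556.
Total gain g = 0.49656.
A = 1/(1 − 0.49656) = 1.99.

1.99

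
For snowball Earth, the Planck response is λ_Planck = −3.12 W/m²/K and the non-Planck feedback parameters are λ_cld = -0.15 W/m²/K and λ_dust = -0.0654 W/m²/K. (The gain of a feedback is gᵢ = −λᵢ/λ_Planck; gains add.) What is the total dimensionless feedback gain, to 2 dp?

Convert to gains: g_cld = -0.15/3.12 = -0.04808; g_dust = -0.0654/3.12 = -0.02096.
Total gain g = -0.06904.

-0.07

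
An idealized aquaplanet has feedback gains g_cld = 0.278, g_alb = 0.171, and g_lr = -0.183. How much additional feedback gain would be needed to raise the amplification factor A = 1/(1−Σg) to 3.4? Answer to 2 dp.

0.44

Current total gain = 0.266.
Target gain for A = 3.4: g* = 1 − 1/3.4 = 0.7059.
Additional gain needed = 0.7059 − 0.266 = 0.44.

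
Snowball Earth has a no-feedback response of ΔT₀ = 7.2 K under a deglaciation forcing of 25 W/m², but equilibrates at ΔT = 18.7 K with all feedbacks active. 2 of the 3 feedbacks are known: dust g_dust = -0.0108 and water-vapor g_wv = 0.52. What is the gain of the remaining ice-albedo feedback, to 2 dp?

0.11

Amplification A = ΔT/ΔT₀ = 18.7/7.2 = 2.597.
Total gain g = 1 − 1/A = 1 − 1/2.597 = 0.6149.
Known gains sum to -0.0108 + 0.52 = 0.5092.
g_ice = 0.6149 − 0.5092 = 0.11.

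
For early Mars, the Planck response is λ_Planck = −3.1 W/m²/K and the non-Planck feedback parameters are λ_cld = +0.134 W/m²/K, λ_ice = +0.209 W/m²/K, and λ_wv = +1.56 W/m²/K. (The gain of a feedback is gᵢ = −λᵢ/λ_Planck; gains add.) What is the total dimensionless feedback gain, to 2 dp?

Convert to gains: g_cld = 0.134/3.1 = 0.04323; g_ice = 0.209/3.1 = 0.06742; g_wv = 1.56/3.1 = 0.5032.
Total gain g = 0.61385.

0.61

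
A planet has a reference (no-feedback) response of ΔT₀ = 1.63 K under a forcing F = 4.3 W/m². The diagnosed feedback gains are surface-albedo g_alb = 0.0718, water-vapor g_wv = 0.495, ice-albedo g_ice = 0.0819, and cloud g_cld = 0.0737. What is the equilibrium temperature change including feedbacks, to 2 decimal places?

Total gain g = 0.0718 + 0.495 + 0.0819 + 0.0737 = 0.7224.
Amplification A = 1/(1 − 0.7224) = 3.602.
ΔT = 1.63 × 3.602 = 5.87 K.

5.87 K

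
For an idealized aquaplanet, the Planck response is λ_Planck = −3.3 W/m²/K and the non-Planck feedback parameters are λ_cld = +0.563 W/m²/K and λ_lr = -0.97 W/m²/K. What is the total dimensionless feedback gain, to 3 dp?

-0.123

Convert to gains: g_cld = 0.563/3.3 = 0.1706; g_lr = -0.97/3.3 = -0.2939.
Total gain g = -0.1233.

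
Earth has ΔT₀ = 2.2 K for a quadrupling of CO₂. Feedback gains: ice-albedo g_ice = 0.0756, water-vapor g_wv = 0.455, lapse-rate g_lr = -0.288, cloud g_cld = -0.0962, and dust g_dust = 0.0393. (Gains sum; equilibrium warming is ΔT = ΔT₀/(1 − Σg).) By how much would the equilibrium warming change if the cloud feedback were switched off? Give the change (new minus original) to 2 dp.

Original: g = 0.1857, ΔT = 2.2/(1−0.1857) = 2.7017 K.
Without cloud: g' = 0.2819, ΔT' = 2.2/(1−0.2819) = 3.0636 K.
Change = 3.0636 − 2.7017 = 0.36 K.

0.36 K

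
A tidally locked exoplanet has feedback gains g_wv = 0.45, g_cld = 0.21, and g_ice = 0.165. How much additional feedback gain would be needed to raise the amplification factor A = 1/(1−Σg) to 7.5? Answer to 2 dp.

0.04

Current total gain = 0.825.
Target gain for A = 7.5: g* = 1 − 1/7.5 = 0.8667.
Additional gain needed = 0.8667 − 0.825 = 0.04.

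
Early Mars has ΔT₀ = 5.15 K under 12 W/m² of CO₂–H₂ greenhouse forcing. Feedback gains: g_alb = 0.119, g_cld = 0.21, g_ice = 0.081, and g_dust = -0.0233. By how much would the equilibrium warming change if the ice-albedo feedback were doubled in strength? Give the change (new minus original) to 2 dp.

1.28 K

Original: g = 0.3867, ΔT = 5.15/(1−0.3867) = 8.3972 K.
With doubled ice-albedo: g' = 0.4677, ΔT' = 5.15/(1−0.4677) = 9.6750 K.
Change = 9.6750 − 8.3972 = 1.28 K.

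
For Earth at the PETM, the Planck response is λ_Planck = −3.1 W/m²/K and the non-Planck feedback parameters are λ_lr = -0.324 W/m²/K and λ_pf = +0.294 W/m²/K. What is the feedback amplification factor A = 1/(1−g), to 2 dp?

Convert to gains: g_lr = -0.324/3.1 = -0.1045; g_pf = 0.294/3.1 = 0.09484.
Total gain g = -0.00966.
A = 1/(1 + 0.00966) = 0.99.

0.99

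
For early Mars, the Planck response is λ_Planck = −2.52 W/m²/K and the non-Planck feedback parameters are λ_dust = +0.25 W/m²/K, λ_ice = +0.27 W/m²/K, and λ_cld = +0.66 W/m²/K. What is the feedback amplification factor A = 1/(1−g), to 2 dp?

1.88

Convert to gains: g_dust = 0.25/2.52 = 0.09921; g_ice = 0.27/2.52 = 0.1071; g_cld = 0.66/2.52 = 0.2619.
Total gain g = 0.46821.
A = 1/(1 − 0.46821) = 1.88.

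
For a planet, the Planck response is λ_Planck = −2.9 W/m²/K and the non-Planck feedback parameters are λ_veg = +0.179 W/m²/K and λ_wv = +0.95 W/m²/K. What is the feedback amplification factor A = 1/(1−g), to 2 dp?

1.64

Convert to gains: g_veg = 0.179/2.9 = 0.06172; g_wv = 0.95/2.9 = 0.3276.
Total gain g = 0.38932.
A = 1/(1 − 0.38932) = 1.64.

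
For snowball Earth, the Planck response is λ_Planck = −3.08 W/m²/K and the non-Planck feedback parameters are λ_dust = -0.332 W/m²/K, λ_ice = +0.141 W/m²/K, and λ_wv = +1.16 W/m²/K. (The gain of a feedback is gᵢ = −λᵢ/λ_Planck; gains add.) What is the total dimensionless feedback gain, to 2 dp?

0.31

Convert to gains: g_dust = -0.332/3.08 = -0.1078; g_ice = 0.141/3.08 = 0.04578; g_wv = 1.16/3.08 = 0.3766.
Total gain g = 0.31458.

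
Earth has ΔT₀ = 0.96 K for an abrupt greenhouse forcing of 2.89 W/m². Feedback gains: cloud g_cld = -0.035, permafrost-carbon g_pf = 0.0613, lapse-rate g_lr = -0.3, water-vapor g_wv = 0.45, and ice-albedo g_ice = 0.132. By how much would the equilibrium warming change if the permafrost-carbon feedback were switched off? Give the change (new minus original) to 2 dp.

Original: g = 0.3083, ΔT = 0.96/(1−0.3083) = 1.3879 K.
Without permafrost-carbon: g' = 0.247, ΔT' = 0.96/(1−0.247) = 1.2749 K.
Change = 1.2749 − 1.3879 = -0.11 K.

-0.11 K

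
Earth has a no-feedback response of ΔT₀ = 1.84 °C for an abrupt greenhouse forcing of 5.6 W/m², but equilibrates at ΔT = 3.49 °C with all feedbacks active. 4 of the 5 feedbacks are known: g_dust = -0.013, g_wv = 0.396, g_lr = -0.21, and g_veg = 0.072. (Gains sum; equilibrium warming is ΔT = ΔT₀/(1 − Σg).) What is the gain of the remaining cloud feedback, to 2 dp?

Amplification A = ΔT/ΔT₀ = 3.49/1.84 = 1.897.
Total gain g = 1 − 1/A = 1 − 1/1.897 = 0.4729.
Known gains sum to -0.013 + 0.396 − 0.21 + 0.072 = 0.245.
g_cld = 0.4729 − 0.245 = 0.23.

0.23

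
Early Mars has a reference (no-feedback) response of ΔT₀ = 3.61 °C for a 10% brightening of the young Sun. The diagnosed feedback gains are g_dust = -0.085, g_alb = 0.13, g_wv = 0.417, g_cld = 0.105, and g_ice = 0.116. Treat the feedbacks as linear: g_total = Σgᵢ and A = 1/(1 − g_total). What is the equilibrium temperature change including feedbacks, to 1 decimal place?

11.4 °C

Total gain g = -0.085 + 0.13 + 0.417 + 0.105 + 0.116 = 0.683.
Amplification A = 1/(1 − 0.683) = 3.155.
ΔT = 3.61 × 3.155 = 11.4 °C.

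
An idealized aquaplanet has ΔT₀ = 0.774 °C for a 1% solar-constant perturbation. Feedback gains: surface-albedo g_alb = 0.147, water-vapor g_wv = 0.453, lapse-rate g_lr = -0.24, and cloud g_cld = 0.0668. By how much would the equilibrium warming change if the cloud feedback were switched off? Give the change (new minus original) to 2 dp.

Original: g = 0.4268, ΔT = 0.774/(1−0.4268) = 1.3503 °C.
Without cloud: g' = 0.36, ΔT' = 0.774/(1−0.36) = 1.2094 °C.
Change = 1.2094 − 1.3503 = -0.14 °C.

-0.14 °C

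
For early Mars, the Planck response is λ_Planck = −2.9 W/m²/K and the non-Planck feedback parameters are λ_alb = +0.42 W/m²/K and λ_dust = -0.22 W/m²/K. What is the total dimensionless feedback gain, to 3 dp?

Convert to gains: g_alb = 0.42/2.9 = 0.1448; g_dust = -0.22/2.9 = -0.07586.
Total gain g = 0.06894.

0.069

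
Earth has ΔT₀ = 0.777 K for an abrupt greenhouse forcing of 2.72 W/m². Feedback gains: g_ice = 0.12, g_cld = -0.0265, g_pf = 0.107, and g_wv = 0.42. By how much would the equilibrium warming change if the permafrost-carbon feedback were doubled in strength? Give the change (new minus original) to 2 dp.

Original: g = 0.6205, ΔT = 0.777/(1−0.6205) = 2.0474 K.
With doubled permafrost-carbon: g' = 0.7275, ΔT' = 0.777/(1−0.7275) = 2.8514 K.
Change = 2.8514 − 2.0474 = 0.80 K.

0.80 K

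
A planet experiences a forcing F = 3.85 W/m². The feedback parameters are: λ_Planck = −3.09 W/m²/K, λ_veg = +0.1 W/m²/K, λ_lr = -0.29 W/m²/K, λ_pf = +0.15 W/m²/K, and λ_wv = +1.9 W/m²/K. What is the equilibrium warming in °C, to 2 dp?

Net feedback parameter λ = (−3.09) + (+0.1) + (-0.29) + (+0.15) + (+1.9) = -1.23 W/m²/K.
ΔT = −F/λ = −3.85/(-1.23) = 3.13 °C.

3.13 °C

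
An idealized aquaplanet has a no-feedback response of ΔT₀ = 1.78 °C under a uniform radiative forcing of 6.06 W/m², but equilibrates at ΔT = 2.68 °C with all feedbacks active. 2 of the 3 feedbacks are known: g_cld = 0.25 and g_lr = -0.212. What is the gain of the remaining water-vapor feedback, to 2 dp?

Amplification A = ΔT/ΔT₀ = 2.68/1.78 = 1.506.
Total gain g = 1 − 1/A = 1 − 1/1.506 = 0.336.
Known gains sum to 0.25 − 0.212 = 0.038.
g_wv = 0.336 − 0.038 = 0.30.

0.30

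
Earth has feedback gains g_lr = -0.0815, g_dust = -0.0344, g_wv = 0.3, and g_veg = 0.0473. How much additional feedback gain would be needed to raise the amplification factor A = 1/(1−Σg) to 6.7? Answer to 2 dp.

Current total gain = 0.2314.
Target gain for A = 6.7: g* = 1 − 1/6.7 = 0.8507.
Additional gain needed = 0.8507 − 0.2314 = 0.62.

0.62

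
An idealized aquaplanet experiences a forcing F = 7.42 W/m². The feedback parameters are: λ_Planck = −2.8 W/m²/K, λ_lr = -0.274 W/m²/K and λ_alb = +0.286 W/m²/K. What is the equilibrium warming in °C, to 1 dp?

2.7 °C

Net feedback parameter λ = (−2.8) + (-0.274) + (+0.286) = -2.788 W/m²/K.
ΔT = −F/λ = −7.42/(-2.788) = 2.7 °C.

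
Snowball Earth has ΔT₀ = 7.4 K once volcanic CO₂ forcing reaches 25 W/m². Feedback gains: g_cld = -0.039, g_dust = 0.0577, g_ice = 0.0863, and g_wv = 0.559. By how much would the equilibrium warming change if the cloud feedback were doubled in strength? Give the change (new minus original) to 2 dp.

-2.29 K

Original: g = 0.664, ΔT = 7.4/(1−0.664) = 22.0238 K.
With doubled cloud: g' = 0.625, ΔT' = 7.4/(1−0.625) = 19.7333 K.
Change = 19.7333 − 22.0238 = -2.29 K.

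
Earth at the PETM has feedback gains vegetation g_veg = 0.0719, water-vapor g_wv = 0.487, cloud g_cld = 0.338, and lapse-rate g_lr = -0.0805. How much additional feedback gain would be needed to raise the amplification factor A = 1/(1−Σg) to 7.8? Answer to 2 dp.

0.06

Current total gain = 0.8164.
Target gain for A = 7.8: g* = 1 − 1/7.8 = 0.8718.
Additional gain needed = 0.8718 − 0.8164 = 0.06.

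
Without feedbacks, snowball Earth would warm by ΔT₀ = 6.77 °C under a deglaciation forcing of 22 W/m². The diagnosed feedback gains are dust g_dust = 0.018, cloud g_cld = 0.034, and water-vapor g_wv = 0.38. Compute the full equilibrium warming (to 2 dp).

11.92 °C

Total gain g = 0.018 + 0.034 + 0.38 = 0.432.
Amplification A = 1/(1 − 0.432) = 1.761.
ΔT = 6.77 × 1.761 = 11.92 °C.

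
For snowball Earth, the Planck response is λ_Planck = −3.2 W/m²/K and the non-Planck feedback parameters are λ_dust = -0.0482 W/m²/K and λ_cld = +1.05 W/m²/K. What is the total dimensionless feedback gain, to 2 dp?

0.31

Convert to gains: g_dust = -0.0482/3.2 = -0.01506; g_cld = 1.05/3.2 = 0.3281.
Total gain g = 0.31304.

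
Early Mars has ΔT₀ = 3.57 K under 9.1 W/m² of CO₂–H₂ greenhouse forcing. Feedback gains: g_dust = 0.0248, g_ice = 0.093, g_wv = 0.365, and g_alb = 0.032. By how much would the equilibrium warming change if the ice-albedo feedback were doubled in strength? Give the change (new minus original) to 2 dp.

Original: g = 0.5148, ΔT = 3.57/(1−0.5148) = 7.3578 K.
With doubled ice-albedo: g' = 0.6078, ΔT' = 3.57/(1−0.6078) = 9.1025 K.
Change = 9.1025 − 7.3578 = 1.74 K.

1.74 K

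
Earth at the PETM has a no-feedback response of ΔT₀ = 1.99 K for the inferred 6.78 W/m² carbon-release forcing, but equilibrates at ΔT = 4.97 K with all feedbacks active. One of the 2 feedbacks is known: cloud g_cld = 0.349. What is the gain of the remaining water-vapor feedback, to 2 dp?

Amplification A = ΔT/ΔT₀ = 4.97/1.99 = 2.497.
Total gain g = 1 − 1/A = 1 − 1/2.497 = 0.5995.
The known gain is 0.349.
g_wv = 0.5995 − 0.349 = 0.25.

0.25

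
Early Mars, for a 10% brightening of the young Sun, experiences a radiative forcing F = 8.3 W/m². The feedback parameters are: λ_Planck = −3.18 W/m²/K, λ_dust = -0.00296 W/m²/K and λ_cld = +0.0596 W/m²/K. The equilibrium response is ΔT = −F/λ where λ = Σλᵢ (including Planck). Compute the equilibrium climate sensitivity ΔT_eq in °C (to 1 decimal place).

2.7 °C

Net feedback parameter λ = (−3.18) + (-0.00296) + (+0.0596) = -3.12336 W/m²/K.
ΔT = −F/λ = −8.3/(-3.12336) = 2.7 °C.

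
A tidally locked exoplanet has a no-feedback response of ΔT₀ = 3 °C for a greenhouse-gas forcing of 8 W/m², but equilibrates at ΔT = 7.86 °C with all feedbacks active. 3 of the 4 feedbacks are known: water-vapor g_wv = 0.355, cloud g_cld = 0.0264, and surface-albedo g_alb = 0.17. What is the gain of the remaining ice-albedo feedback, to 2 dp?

0.07

Amplification A = ΔT/ΔT₀ = 7.86/3 = 2.62.
Total gain g = 1 − 1/A = 1 − 1/2.62 = 0.6183.
Known gains sum to 0.355 + 0.0264 + 0.17 = 0.5514.
g_ice = 0.6183 − 0.5514 = 0.07.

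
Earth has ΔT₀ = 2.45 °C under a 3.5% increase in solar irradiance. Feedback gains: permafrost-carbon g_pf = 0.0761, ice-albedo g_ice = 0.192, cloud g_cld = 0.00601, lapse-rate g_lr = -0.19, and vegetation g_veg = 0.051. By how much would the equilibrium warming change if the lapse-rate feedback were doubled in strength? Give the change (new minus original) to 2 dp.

Original: g = 0.13511, ΔT = 2.45/(1−0.13511) = 2.8327 °C.
With doubled lapse-rate: g' = -0.05489, ΔT' = 2.45/(1+0.05489) = 2.3225 °C.
Change = 2.3225 − 2.8327 = -0.51 °C.

-0.51 °C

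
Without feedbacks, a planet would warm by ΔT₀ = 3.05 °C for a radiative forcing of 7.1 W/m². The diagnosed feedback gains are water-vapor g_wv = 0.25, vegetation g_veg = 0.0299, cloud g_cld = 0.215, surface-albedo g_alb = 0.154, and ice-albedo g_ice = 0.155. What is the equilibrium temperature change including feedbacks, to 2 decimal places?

Total gain g = 0.25 + 0.0299 + 0.215 + 0.154 + 0.155 = 0.8039.
Amplification A = 1/(1 − 0.8039) = 5.099.
ΔT = 3.05 × 5.099 = 15.55 °C.

15.55 °C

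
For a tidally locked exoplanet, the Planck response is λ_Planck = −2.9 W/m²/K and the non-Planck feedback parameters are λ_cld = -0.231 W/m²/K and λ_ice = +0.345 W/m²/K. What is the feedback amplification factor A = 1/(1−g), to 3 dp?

1.041

Convert to gains: g_cld = -0.231/2.9 = -0.07966; g_ice = 0.345/2.9 = 0.119.
Total gain g = 0.03934.
A = 1/(1 − 0.03934) = 1.041.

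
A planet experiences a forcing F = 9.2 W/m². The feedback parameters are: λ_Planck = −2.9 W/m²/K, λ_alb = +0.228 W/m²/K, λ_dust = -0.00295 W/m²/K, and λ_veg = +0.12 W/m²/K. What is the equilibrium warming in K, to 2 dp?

Net feedback parameter λ = (−2.9) + (+0.228) + (-0.00295) + (+0.12) = -2.55495 W/m²/K.
ΔT = −F/λ = −9.2/(-2.55495) = 3.60 K.

3.60 K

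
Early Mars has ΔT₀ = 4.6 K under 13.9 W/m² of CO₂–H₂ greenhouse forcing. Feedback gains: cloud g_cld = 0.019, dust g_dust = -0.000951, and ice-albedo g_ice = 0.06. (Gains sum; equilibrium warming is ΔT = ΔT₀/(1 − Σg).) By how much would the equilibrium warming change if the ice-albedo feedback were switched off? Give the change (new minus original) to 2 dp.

-0.30 K

Original: g = 0.078049, ΔT = 4.6/(1−0.078049) = 4.9894 K.
Without ice-albedo: g' = 0.018049, ΔT' = 4.6/(1−0.018049) = 4.6846 K.
Change = 4.6846 − 4.9894 = -0.30 K.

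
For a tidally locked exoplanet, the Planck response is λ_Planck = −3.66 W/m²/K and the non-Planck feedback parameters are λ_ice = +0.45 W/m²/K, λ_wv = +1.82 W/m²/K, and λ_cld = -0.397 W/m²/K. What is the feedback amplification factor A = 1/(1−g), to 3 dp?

Convert to gains: g_ice = 0.45/3.66 = 0.123; g_wv = 1.82/3.66 = 0.4973; g_cld = -0.397/3.66 = -0.1085.
Total gain g = 0.5118.
A = 1/(1 − 0.5118) = 2.048.

2.048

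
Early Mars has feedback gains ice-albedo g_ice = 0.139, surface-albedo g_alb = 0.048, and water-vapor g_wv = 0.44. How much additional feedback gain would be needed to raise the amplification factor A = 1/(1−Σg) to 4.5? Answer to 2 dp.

0.15

Current total gain = 0.627.
Target gain for A = 4.5: g* = 1 − 1/4.5 = 0.7778.
Additional gain needed = 0.7778 − 0.627 = 0.15.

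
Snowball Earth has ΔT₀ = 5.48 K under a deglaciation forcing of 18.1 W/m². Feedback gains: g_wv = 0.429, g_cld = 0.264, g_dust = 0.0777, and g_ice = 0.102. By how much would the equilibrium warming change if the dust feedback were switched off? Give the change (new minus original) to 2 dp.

Original: g = 0.8727, ΔT = 5.48/(1−0.8727) = 43.0479 K.
Without dust: g' = 0.795, ΔT' = 5.48/(1−0.795) = 26.7317 K.
Change = 26.7317 − 43.0479 = -16.32 K.

-16.32 K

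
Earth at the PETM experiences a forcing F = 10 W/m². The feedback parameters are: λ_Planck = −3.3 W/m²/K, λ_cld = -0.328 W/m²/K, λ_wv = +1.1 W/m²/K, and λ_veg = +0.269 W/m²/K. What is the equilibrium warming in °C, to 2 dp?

4.43 °C

Net feedback parameter λ = (−3.3) + (-0.328) + (+1.1) + (+0.269) = -2.259 W/m²/K.
ΔT = −F/λ = −10/(-2.259) = 4.43 °C.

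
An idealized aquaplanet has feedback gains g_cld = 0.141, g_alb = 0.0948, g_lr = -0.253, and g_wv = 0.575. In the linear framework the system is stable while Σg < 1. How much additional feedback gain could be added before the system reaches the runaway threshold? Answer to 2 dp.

0.44

Current total gain = 0.141 + 0.0948 − 0.253 + 0.575 = 0.5578.
Margin to runaway = 1 − 0.5578 = 0.44.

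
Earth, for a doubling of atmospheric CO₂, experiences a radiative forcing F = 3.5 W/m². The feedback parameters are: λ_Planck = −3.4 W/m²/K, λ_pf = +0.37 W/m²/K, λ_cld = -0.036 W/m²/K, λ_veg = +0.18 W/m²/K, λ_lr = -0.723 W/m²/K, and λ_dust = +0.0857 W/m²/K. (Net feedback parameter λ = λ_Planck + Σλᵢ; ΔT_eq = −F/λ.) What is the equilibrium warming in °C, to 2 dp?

Net feedback parameter λ = (−3.4) + (+0.37) + (-0.036) + (+0.18) + (-0.723) + (+0.0857) = -3.5233 W/m²/K.
ΔT = −F/λ = −3.5/(-3.5233) = 0.99 °C.

0.99 °C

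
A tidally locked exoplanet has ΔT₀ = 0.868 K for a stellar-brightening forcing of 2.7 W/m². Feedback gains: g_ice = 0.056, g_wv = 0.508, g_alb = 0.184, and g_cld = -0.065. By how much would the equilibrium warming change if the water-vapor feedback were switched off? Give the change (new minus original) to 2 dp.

-1.69 K

Original: g = 0.683, ΔT = 0.868/(1−0.683) = 2.7382 K.
Without water-vapor: g' = 0.175, ΔT' = 0.868/(1−0.175) = 1.0521 K.
Change = 1.0521 − 2.7382 = -1.69 K.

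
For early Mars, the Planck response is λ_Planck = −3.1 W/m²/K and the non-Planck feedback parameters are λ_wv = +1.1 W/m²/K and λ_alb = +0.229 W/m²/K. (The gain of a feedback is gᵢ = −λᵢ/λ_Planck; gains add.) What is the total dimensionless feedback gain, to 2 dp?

0.43

Convert to gains: g_wv = 1.1/3.1 = 0.3548; g_alb = 0.229/3.1 = 0.07387.
Total gain g = 0.42867.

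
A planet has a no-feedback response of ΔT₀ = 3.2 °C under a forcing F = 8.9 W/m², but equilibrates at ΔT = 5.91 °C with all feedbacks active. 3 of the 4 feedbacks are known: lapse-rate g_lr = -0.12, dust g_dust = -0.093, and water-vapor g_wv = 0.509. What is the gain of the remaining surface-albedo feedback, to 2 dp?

Amplification A = ΔT/ΔT₀ = 5.91/3.2 = 1.847.
Total gain g = 1 − 1/A = 1 − 1/1.847 = 0.4586.
Known gains sum to -0.12 − 0.093 + 0.509 = 0.296.
g_alb = 0.4586 − 0.296 = 0.16.

0.16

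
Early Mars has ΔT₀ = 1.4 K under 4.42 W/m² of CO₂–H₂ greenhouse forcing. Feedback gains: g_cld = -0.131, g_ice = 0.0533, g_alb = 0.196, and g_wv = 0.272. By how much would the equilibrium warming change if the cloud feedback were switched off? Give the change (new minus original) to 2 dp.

Original: g = 0.3903, ΔT = 1.4/(1−0.3903) = 2.2962 K.
Without cloud: g' = 0.5213, ΔT' = 1.4/(1−0.5213) = 2.9246 K.
Change = 2.9246 − 2.2962 = 0.63 K.

0.63 K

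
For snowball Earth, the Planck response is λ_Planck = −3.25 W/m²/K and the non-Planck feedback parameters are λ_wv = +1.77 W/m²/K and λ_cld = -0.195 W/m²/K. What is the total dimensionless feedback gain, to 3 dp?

0.485

Convert to gains: g_wv = 1.77/3.25 = 0.5446; g_cld = -0.195/3.25 = -0.06.
Total gain g = 0.4846.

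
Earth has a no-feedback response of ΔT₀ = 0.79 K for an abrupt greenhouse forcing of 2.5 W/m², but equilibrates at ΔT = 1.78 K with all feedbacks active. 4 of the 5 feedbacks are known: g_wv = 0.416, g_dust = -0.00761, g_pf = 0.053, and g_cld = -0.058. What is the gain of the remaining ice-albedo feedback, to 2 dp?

0.15

Amplification A = ΔT/ΔT₀ = 1.78/0.79 = 2.253.
Total gain g = 1 − 1/A = 1 − 1/2.253 = 0.5561.
Known gains sum to 0.416 − 0.00761 + 0.053 − 0.058 = 0.40339.
g_ice = 0.5561 − 0.40339 = 0.15.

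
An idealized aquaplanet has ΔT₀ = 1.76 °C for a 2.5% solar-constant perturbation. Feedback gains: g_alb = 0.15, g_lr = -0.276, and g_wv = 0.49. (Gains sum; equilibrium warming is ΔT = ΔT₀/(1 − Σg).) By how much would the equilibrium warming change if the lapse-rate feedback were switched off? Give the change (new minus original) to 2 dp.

2.12 °C

Original: g = 0.364, ΔT = 1.76/(1−0.364) = 2.7673 °C.
Without lapse-rate: g' = 0.64, ΔT' = 1.76/(1−0.64) = 4.8889 °C.
Change = 4.8889 − 2.7673 = 2.12 °C.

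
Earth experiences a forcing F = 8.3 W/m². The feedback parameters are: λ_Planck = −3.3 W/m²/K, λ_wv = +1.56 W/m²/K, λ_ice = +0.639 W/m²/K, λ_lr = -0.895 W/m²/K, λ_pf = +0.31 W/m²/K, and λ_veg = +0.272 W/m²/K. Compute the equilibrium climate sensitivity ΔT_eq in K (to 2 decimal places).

Net feedback parameter λ = (−3.3) + (+1.56) + (+0.639) + (-0.895) + (+0.31) + (+0.272) = -1.414 W/m²/K.
ΔT = −F/λ = −8.3/(-1.414) = 5.87 K.

5.87 K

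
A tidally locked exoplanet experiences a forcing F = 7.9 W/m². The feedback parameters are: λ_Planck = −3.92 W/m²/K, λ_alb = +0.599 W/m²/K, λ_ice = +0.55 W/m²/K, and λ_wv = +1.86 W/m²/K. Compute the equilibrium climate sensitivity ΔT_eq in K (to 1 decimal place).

8.7 K

Net feedback parameter λ = (−3.92) + (+0.599) + (+0.55) + (+1.86) = -0.911 W/m²/K.
ΔT = −F/λ = −7.9/(-0.911) = 8.7 K.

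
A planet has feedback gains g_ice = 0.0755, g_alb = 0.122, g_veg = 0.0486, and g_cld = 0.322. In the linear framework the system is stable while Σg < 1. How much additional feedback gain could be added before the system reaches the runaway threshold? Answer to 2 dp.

Current total gain = 0.0755 + 0.122 + 0.0486 + 0.322 = 0.5681.
Margin to runaway = 1 − 0.5681 = 0.43.

0.43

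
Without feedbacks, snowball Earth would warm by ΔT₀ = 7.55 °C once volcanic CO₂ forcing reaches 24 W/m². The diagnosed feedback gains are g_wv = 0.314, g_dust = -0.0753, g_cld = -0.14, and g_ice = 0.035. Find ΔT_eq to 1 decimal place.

Total gain g = 0.314 − 0.0753 − 0.14 + 0.035 = 0.1337.
Amplification A = 1/(1 − 0.1337) = 1.154.
ΔT = 7.55 × 1.154 = 8.7 °C.

8.7 °C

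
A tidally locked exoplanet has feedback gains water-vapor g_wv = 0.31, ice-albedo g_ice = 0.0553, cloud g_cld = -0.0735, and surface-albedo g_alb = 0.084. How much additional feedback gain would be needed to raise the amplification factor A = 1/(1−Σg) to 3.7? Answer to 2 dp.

Current total gain = 0.3758.
Target gain for A = 3.7: g* = 1 − 1/3.7 = 0.7297.
Additional gain needed = 0.7297 − 0.3758 = 0.35.

0.35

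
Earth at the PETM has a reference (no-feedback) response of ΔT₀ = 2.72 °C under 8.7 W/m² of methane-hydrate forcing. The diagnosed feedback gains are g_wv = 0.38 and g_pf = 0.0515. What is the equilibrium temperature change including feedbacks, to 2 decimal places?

4.78 °C

Total gain g = 0.38 + 0.0515 = 0.4315.
Amplification A = 1/(1 − 0.4315) = 1.759.
ΔT = 2.72 × 1.759 = 4.78 °C.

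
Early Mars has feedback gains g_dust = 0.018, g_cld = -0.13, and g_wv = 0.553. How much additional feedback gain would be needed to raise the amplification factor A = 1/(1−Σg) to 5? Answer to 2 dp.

Current total gain = 0.441.
Target gain for A = 5: g* = 1 − 1/5 = 0.8.
Additional gain needed = 0.8 − 0.441 = 0.36.

0.36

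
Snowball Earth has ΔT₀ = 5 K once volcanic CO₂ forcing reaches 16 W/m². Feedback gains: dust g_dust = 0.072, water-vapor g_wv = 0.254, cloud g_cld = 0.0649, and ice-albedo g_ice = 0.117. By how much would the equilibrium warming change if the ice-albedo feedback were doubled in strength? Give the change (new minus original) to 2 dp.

3.17 K

Original: g = 0.5079, ΔT = 5/(1−0.5079) = 10.1605 K.
With doubled ice-albedo: g' = 0.6249, ΔT' = 5/(1−0.6249) = 13.3298 K.
Change = 13.3298 − 10.1605 = 3.17 K.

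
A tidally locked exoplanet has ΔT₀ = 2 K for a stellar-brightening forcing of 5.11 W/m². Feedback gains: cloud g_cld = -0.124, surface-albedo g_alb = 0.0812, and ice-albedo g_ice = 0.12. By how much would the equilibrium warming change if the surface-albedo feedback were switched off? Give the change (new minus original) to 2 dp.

-0.18 K

Original: g = 0.0772, ΔT = 2/(1−0.0772) = 2.1673 K.
Without surface-albedo: g' = -0.004, ΔT' = 2/(1+0.004) = 1.9920 K.
Change = 1.9920 − 2.1673 = -0.18 K.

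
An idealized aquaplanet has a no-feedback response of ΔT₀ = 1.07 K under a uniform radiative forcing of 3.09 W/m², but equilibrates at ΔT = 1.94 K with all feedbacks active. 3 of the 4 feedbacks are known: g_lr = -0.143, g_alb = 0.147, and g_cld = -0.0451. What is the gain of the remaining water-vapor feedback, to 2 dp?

0.49

Amplification A = ΔT/ΔT₀ = 1.94/1.07 = 1.813.
Total gain g = 1 − 1/A = 1 − 1/1.813 = 0.4484.
Known gains sum to -0.143 + 0.147 − 0.0451 = -0.0411.
g_wv = 0.4484 + 0.0411 = 0.49.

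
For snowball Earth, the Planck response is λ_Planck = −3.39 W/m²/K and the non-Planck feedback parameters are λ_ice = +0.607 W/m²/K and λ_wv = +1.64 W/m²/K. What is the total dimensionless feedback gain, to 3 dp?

0.663

Convert to gains: g_ice = 0.607/3.39 = 0.1791; g_wv = 1.64/3.39 = 0.4838.
Total gain g = 0.6629.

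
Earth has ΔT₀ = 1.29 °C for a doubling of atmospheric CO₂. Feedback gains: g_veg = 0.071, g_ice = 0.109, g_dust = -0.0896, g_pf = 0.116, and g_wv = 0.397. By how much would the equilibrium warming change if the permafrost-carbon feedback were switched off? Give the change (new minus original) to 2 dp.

Original: g = 0.6034, ΔT = 1.29/(1−0.6034) = 3.2526 °C.
Without permafrost-carbon: g' = 0.4874, ΔT' = 1.29/(1−0.4874) = 2.5166 °C.
Change = 2.5166 − 3.2526 = -0.74 °C.

-0.74 °C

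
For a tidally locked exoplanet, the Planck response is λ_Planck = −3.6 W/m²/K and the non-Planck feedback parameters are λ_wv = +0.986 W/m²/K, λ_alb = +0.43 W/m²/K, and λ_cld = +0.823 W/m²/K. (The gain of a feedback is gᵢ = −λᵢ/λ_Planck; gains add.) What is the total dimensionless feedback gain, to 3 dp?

Convert to gains: g_wv = 0.986/3.6 = 0.2739; g_alb = 0.43/3.6 = 0.1194; g_cld = 0.823/3.6 = 0.2286.
Total gain g = 0.6219.

0.622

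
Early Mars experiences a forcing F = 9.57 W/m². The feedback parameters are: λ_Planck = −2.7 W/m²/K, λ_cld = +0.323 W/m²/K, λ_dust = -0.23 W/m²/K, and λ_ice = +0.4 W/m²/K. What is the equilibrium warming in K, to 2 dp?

4.34 K

Net feedback parameter λ = (−2.7) + (+0.323) + (-0.23) + (+0.4) = -2.207 W/m²/K.
ΔT = −F/λ = −9.57/(-2.207) = 4.34 K.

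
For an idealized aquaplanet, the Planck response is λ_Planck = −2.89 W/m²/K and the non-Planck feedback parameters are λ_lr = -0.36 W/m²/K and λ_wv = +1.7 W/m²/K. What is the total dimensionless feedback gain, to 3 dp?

Convert to gains: g_lr = -0.36/2.89 = -0.1246; g_wv = 1.7/2.89 = 0.5882.
Total gain g = 0.4636.

0.464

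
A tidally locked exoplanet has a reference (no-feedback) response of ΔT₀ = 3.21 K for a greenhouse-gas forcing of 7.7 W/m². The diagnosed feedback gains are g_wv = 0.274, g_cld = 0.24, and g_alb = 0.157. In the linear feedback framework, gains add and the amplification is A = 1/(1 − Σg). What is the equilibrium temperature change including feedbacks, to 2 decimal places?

9.76 K

Total gain g = 0.274 + 0.24 + 0.157 = 0.671.
Amplification A = 1/(1 − 0.671) = 3.04.
ΔT = 3.21 × 3.04 = 9.76 K.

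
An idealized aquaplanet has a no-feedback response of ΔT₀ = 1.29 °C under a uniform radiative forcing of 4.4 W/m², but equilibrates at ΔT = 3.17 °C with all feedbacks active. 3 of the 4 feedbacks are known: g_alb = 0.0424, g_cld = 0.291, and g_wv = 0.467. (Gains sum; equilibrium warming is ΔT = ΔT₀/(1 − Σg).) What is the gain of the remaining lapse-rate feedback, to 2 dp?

Amplification A = ΔT/ΔT₀ = 3.17/1.29 = 2.457.
Total gain g = 1 − 1/A = 1 − 1/2.457 = 0.593.
Known gains sum to 0.0424 + 0.291 + 0.467 = 0.8004.
g_lr = 0.593 − 0.8004 = -0.21.

-0.21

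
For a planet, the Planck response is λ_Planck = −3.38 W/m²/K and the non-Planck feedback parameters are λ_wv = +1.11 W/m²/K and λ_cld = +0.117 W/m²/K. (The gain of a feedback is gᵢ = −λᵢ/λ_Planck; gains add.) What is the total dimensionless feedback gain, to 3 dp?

0.363

Convert to gains: g_wv = 1.11/3.38 = 0.3284; g_cld = 0.117/3.38 = 0.03462.
Total gain g = 0.36302.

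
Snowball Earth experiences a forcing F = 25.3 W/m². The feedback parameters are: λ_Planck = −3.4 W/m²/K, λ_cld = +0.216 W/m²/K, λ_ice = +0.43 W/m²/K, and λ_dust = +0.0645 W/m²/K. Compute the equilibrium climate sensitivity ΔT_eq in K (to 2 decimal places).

9.41 K

Net feedback parameter λ = (−3.4) + (+0.216) + (+0.43) + (+0.0645) = -2.6895 W/m²/K.
ΔT = −F/λ = −25.3/(-2.6895) = 9.41 K.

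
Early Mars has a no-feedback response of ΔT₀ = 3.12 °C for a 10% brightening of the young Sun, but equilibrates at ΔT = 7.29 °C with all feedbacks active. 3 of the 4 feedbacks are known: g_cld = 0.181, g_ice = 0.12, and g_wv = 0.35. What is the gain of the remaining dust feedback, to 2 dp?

-0.08

Amplification A = ΔT/ΔT₀ = 7.29/3.12 = 2.337.
Total gain g = 1 − 1/A = 1 − 1/2.337 = 0.5721.
Known gains sum to 0.181 + 0.12 + 0.35 = 0.651.
g_dust = 0.5721 − 0.651 = -0.08.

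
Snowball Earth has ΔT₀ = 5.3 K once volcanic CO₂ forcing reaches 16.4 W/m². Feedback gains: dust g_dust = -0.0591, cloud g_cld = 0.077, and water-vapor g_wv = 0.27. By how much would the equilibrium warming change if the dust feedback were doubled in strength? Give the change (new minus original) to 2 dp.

-0.57 K

Original: g = 0.2879, ΔT = 5.3/(1−0.2879) = 7.4428 K.
With doubled dust: g' = 0.2288, ΔT' = 5.3/(1−0.2288) = 6.8724 K.
Change = 6.8724 − 7.4428 = -0.57 K.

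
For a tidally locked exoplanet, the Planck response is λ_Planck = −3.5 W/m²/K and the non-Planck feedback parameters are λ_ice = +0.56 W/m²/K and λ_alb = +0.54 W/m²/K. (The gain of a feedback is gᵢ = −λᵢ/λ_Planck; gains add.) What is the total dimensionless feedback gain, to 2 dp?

Convert to gains: g_ice = 0.56/3.5 = 0.16; g_alb = 0.54/3.5 = 0.1543.
Total gain g = 0.3143.

0.31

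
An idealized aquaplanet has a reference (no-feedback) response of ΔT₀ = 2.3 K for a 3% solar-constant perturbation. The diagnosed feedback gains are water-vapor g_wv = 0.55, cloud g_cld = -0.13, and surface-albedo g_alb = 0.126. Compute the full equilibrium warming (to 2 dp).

5.07 K

Total gain g = 0.55 − 0.13 + 0.126 = 0.546.
Amplification A = 1/(1 − 0.546) = 2.203.
ΔT = 2.3 × 2.203 = 5.07 K.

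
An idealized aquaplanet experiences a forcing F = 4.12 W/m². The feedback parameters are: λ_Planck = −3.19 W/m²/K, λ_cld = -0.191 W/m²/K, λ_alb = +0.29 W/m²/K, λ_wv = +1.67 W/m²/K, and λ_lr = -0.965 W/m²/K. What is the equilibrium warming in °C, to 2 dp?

Net feedback parameter λ = (−3.19) + (-0.191) + (+0.29) + (+1.67) + (-0.965) = -2.386 W/m²/K.
ΔT = −F/λ = −4.12/(-2.386) = 1.73 °C.

1.73 °C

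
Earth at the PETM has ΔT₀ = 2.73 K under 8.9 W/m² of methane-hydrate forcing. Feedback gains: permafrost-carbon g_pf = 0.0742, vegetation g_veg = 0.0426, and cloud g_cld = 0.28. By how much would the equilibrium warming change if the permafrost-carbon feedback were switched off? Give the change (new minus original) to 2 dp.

-0.50 K

Original: g = 0.3968, ΔT = 2.73/(1−0.3968) = 4.5259 K.
Without permafrost-carbon: g' = 0.3226, ΔT' = 2.73/(1−0.3226) = 4.0301 K.
Change = 4.0301 − 4.5259 = -0.50 K.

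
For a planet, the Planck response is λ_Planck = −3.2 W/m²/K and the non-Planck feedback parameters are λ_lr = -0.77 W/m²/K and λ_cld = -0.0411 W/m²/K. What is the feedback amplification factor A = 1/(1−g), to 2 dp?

0.80

Convert to gains: g_lr = -0.77/3.2 = -0.2406; g_cld = -0.0411/3.2 = -0.01284.
Total gain g = -0.25344.
A = 1/(1 + 0.25344) = 0.80.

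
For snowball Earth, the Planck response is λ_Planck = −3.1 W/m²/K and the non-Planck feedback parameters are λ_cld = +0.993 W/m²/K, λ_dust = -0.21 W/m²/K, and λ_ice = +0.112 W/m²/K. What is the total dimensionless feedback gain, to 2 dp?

0.29

Convert to gains: g_cld = 0.993/3.1 = 0.3203; g_dust = -0.21/3.1 = -0.06774; g_ice = 0.112/3.1 = 0.03613.
Total gain g = 0.28869.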